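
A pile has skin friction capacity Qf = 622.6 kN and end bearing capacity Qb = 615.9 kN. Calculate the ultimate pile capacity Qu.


Using Qu = Qf + Qb
Qu = 622.6 + 615.9
Qu = 1238.5 kN


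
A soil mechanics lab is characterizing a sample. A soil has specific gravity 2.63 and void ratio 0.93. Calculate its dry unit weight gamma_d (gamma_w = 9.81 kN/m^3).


Using gamma_d = Gs * gamma_w / (1 + e)
gamma_d = 2.63 * 9.81 / (1 + 0.93)
gamma_d = 2.63 * 9.81 / 1.93
gamma_d = 13.368 kN/m^3


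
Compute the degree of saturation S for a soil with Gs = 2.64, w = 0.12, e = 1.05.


Using S = Gs * w / e
S = 2.64 * 0.12 / 1.05
S = 0.3017


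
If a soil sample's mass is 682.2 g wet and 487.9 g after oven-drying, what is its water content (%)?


Using w = (m_wet - m_dry) / m_dry * 100
m_wet - m_dry = 682.2 - 487.9 = 194.3 g
w = 194.3 / 487.9 * 100
w = 39.82 %


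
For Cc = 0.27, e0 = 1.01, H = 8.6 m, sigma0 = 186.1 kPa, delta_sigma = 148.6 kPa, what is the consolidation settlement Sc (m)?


Result: 0.2945 m

Derivation:
Using Sc = Cc * H / (1 + e0) * log10((sigma0 + delta_sigma) / sigma0)
Stress ratio = (186.1 + 148.6) / 186.1 = 1.7985
log10(1.7985) = 0.254909
Cc * H / (1 + e0) = 0.27 * 8.6 / (1 + 1.01) = 1.15522
Sc = 1.15522 * 0.254909
Sc = 0.2945 m


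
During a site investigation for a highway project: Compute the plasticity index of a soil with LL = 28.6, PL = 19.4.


Using PI = LL - PL
PI = 28.6 - 19.4
PI = 9.2


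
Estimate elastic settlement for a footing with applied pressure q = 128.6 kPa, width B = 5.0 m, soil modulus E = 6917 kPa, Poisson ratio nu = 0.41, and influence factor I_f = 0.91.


Using Se = q * B * (1 - nu^2) * I_f / E
1 - nu^2 = 1 - 0.41^2 = 0.8319
Se = 128.6 * 5.0 * 0.8319 * 0.91 / 6917
Se = 0.070373 m
Convert to mm: Se = 0.070373 * 1000 = 70.373 mm


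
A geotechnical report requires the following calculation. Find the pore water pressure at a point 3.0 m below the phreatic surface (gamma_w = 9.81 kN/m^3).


Using u = gamma_w * h_w
u = 9.81 * 3.0
u = 29.43 kPa


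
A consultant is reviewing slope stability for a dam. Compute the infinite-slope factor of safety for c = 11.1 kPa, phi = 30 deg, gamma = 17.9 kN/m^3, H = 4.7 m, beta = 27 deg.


Using Fs = c / (gamma*H*sin(beta)*cos(beta)) + tan(phi)/tan(beta)
Cohesion contribution = 11.1 / (17.9*4.7*sin(27)*cos(27))
Cohesion contribution = 0.32617
Friction contribution = tan(30)/tan(27) = 1.13311
Fs = 0.32617 + 1.13311
Fs = 1.459


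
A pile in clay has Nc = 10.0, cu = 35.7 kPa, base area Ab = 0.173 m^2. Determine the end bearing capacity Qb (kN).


Result: 61.76 kN

Derivation:
Using Qb = Nc * cu * Ab
Qb = 10.0 * 35.7 * 0.173
Qb = 61.76 kN


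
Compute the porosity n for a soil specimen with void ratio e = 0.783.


Using the relation n = e / (1 + e)
n = 0.783 / (1 + 0.783)
n = 0.783 / 1.783
n = 0.4391


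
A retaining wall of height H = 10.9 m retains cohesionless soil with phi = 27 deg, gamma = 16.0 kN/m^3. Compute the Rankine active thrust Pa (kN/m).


Compute active earth pressure coefficient:
Ka = tan^2(45 - phi/2) = tan^2(31.5) = 0.375525
Compute active force:
Pa = 0.5 * Ka * gamma * H^2
Pa = 0.5 * 0.375525 * 16.0 * 10.9^2
Pa = 356.93 kN/m


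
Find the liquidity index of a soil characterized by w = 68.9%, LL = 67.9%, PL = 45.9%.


First compute the plasticity index:
PI = LL - PL = 67.9 - 45.9 = 22.0
Then compute the liquidity index:
LI = (w - PL) / PI
LI = (68.9 - 45.9) / 22.0
LI = 1.045


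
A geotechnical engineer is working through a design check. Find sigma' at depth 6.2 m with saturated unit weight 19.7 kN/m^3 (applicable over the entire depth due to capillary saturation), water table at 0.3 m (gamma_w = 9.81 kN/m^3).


Total stress = gamma_sat * depth
sigma = 19.7 * 6.2 = 122.14 kPa
Pore water pressure u = gamma_w * (depth - d_wt)
u = 9.81 * (6.2 - 0.3) = 57.879 kPa
Effective stress = sigma - u
sigma' = 122.14 - 57.879 = 64.26 kPa


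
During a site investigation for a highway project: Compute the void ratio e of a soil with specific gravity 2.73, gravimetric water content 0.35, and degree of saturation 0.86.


Using the relation e = Gs * w / S
e = 2.73 * 0.35 / 0.86
e = 1.111


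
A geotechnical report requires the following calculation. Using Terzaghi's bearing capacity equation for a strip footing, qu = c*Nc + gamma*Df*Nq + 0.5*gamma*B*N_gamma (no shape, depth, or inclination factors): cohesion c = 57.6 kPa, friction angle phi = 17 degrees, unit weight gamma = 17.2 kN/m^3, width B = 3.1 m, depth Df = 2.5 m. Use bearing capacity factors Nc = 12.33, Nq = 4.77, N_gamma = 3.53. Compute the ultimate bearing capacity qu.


Result: 1009.43 kPa

Derivation:
Compute qu = c*Nc + gamma*Df*Nq + 0.5*gamma*B*N_gamma
Term 1: 57.6 * 12.33 = 710.208
Term 2: 17.2 * 2.5 * 4.77 = 205.11
Term 3: 0.5 * 17.2 * 3.1 * 3.53 = 94.1098
qu = 710.208 + 205.11 + 94.1098
qu = 1009.43 kPa


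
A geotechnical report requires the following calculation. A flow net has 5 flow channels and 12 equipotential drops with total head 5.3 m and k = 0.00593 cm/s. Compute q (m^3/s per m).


Convert k to m/s for unit consistency with H:
k = 0.00593 cm/s = 0.00593 / 100 m/s = 5.93e-05 m/s
Using q = k * H * Nf / Nd
Nf / Nd = 5 / 12 = 0.4167
q = 5.93e-05 * 5.3 * 0.4167
q = 0.000131 m^3/s per m


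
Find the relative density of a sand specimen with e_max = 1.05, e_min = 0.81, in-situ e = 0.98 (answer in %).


Using Dr = (e_max - e) / (e_max - e_min) * 100
e_max - e = 1.05 - 0.98 = 0.07
e_max - e_min = 1.05 - 0.81 = 0.24
Dr = 0.07 / 0.24 * 100
Dr = 29.17 %


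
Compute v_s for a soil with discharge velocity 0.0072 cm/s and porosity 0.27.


Using v_s = v_d / n
v_s = 0.0072 / 0.27
v_s = 0.02667 cm/s


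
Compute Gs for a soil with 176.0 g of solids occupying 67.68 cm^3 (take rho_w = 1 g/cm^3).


Using Gs = m_s / (V_s * rho_w)
Since rho_w = 1 g/cm^3:
Gs = 176.0 / 67.68
Gs = 2.6


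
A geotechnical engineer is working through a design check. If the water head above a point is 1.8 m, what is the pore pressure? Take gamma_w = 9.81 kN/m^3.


Using u = gamma_w * h_w
u = 9.81 * 1.8
u = 17.66 kPa


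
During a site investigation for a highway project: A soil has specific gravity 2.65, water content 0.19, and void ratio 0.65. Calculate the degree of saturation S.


Result: 0.7746

Derivation:
Using S = Gs * w / e
S = 2.65 * 0.19 / 0.65
S = 0.7746


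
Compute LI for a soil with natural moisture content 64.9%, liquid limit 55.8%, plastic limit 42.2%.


Result: 1.669

Derivation:
First compute the plasticity index:
PI = LL - PL = 55.8 - 42.2 = 13.6
Then compute the liquidity index:
LI = (w - PL) / PI
LI = (64.9 - 42.2) / 13.6
LI = 1.669


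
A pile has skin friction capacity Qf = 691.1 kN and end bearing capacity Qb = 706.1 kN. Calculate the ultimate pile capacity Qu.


Using Qu = Qf + Qb
Qu = 691.1 + 706.1
Qu = 1397.2 kN


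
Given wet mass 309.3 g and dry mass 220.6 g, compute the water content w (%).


Result: 40.21 %

Derivation:
Using w = (m_wet - m_dry) / m_dry * 100
m_wet - m_dry = 309.3 - 220.6 = 88.7 g
w = 88.7 / 220.6 * 100
w = 40.21 %


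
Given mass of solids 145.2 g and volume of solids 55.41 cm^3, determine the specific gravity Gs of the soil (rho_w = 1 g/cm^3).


Using Gs = m_s / (V_s * rho_w)
Since rho_w = 1 g/cm^3:
Gs = 145.2 / 55.41
Gs = 2.62


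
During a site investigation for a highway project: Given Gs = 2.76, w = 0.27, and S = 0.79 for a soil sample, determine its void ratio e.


Using the relation e = Gs * w / S
e = 2.76 * 0.27 / 0.79
e = 0.9433


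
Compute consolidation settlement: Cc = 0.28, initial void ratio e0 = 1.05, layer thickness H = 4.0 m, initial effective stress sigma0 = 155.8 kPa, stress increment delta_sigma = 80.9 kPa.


Using Sc = Cc * H / (1 + e0) * log10((sigma0 + delta_sigma) / sigma0)
Stress ratio = (155.8 + 80.9) / 155.8 = 1.51926
log10(1.51926) = 0.181631
Cc * H / (1 + e0) = 0.28 * 4.0 / (1 + 1.05) = 0.546341
Sc = 0.546341 * 0.181631
Sc = 0.0992 m


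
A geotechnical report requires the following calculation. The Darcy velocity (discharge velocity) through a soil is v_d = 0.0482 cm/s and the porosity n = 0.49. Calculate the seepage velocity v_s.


Result: 0.09837 cm/s

Derivation:
Using v_s = v_d / n
v_s = 0.0482 / 0.49
v_s = 0.09837 cm/s


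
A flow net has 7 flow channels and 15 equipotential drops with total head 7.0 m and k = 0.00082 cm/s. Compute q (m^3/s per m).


Result: 2.679e-05 m^3/s per m

Derivation:
Convert k to m/s for unit consistency with H:
k = 0.00082 cm/s = 0.00082 / 100 m/s = 8.2e-06 m/s
Using q = k * H * Nf / Nd
Nf / Nd = 7 / 15 = 0.4667
q = 8.2e-06 * 7.0 * 0.4667
q = 2.679e-05 m^3/s per m


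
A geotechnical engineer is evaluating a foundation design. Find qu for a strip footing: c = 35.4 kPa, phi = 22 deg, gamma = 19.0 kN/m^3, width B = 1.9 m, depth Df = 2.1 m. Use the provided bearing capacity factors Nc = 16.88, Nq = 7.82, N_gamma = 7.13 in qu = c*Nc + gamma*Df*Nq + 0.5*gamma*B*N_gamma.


Compute qu = c*Nc + gamma*Df*Nq + 0.5*gamma*B*N_gamma
Term 1: 35.4 * 16.88 = 597.552
Term 2: 19.0 * 2.1 * 7.82 = 312.018
Term 3: 0.5 * 19.0 * 1.9 * 7.13 = 128.6965
qu = 597.552 + 312.018 + 128.6965
qu = 1038.27 kPa


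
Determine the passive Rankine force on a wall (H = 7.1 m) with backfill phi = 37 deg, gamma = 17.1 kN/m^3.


Compute passive earth pressure coefficient:
Kp = tan^2(45 + phi/2) = tan^2(63.5) = 4.022791
Compute passive force:
Pp = 0.5 * Kp * gamma * H^2
Pp = 0.5 * 4.022791 * 17.1 * 7.1^2
Pp = 1733.85 kN/m


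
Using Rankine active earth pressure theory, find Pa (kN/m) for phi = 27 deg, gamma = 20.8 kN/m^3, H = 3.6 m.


Result: 50.61 kN/m

Derivation:
Compute active earth pressure coefficient:
Ka = tan^2(45 - phi/2) = tan^2(31.5) = 0.375525
Compute active force:
Pa = 0.5 * Ka * gamma * H^2
Pa = 0.5 * 0.375525 * 20.8 * 3.6^2
Pa = 50.61 kN/m


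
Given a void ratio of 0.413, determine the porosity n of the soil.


Using the relation n = e / (1 + e)
n = 0.413 / (1 + 0.413)
n = 0.413 / 1.413
n = 0.2923


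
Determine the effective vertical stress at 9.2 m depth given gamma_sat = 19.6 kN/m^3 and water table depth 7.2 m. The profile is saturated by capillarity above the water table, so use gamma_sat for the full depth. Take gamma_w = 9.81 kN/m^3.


Total stress = gamma_sat * depth
sigma = 19.6 * 9.2 = 180.32 kPa
Pore water pressure u = gamma_w * (depth - d_wt)
u = 9.81 * (9.2 - 7.2) = 19.62 kPa
Effective stress = sigma - u
sigma' = 180.32 - 19.62 = 160.7 kPa


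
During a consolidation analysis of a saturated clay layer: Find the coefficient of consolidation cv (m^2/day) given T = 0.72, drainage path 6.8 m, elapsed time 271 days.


Using cv = T * H_dr^2 / t
H_dr^2 = 6.8^2 = 46.24
cv = 0.72 * 46.24 / 271
cv = 0.12285 m^2/day


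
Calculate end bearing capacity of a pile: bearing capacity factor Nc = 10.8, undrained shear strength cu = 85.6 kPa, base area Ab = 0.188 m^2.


Using Qb = Nc * cu * Ab
Qb = 10.8 * 85.6 * 0.188
Qb = 173.8 kN


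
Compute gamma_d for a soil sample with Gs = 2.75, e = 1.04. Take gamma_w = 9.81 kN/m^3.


Result: 13.224 kN/m^3

Derivation:
Using gamma_d = Gs * gamma_w / (1 + e)
gamma_d = 2.75 * 9.81 / (1 + 1.04)
gamma_d = 2.75 * 9.81 / 2.04
gamma_d = 13.224 kN/m^3


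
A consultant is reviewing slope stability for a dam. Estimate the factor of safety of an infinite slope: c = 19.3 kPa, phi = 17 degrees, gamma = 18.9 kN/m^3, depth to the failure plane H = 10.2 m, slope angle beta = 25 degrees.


Result: 0.917

Derivation:
Using Fs = c / (gamma*H*sin(beta)*cos(beta)) + tan(phi)/tan(beta)
Cohesion contribution = 19.3 / (18.9*10.2*sin(25)*cos(25))
Cohesion contribution = 0.261379
Friction contribution = tan(17)/tan(25) = 0.655642
Fs = 0.261379 + 0.655642
Fs = 0.917


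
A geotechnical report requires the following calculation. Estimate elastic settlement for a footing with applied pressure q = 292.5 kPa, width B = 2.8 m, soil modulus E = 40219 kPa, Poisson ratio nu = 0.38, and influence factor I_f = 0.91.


Result: 15.855 mm

Derivation:
Using Se = q * B * (1 - nu^2) * I_f / E
1 - nu^2 = 1 - 0.38^2 = 0.8556
Se = 292.5 * 2.8 * 0.8556 * 0.91 / 40219
Se = 0.015855 m
Convert to mm: Se = 0.015855 * 1000 = 15.855 mm


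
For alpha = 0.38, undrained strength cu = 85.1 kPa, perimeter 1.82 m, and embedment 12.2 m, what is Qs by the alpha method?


Using Qs = alpha * cu * perimeter * L
Qs = 0.38 * 85.1 * 1.82 * 12.2
Qs = 718.03 kN


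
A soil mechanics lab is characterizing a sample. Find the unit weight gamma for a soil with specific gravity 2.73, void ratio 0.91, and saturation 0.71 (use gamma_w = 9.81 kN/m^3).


Using gamma = gamma_w * (Gs + S*e) / (1 + e)
Numerator: Gs + S*e = 2.73 + 0.71*0.91 = 3.3761
Denominator: 1 + e = 1 + 0.91 = 1.91
gamma = 9.81 * 3.3761 / 1.91
gamma = 17.34 kN/m^3


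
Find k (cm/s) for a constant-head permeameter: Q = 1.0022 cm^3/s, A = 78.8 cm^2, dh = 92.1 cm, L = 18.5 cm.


Result: 0.002555 cm/s

Derivation:
Compute hydraulic gradient:
i = dh / L = 92.1 / 18.5 = 4.97838
Then apply Darcy's law:
k = Q / (A * i)
k = 1.0022 / (78.8 * 4.97838)
k = 1.0022 / 392.296
k = 0.002555 cm/s


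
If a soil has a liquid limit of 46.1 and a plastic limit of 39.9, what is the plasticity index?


Result: 6.2

Derivation:
Using PI = LL - PL
PI = 46.1 - 39.9
PI = 6.2


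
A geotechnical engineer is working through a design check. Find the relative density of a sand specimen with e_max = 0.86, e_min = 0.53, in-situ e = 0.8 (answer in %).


Result: 18.18 %

Derivation:
Using Dr = (e_max - e) / (e_max - e_min) * 100
e_max - e = 0.86 - 0.8 = 0.06
e_max - e_min = 0.86 - 0.53 = 0.33
Dr = 0.06 / 0.33 * 100
Dr = 18.18 %


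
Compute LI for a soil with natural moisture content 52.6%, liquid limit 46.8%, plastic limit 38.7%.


First compute the plasticity index:
PI = LL - PL = 46.8 - 38.7 = 8.1
Then compute the liquidity index:
LI = (w - PL) / PI
LI = (52.6 - 38.7) / 8.1
LI = 1.716


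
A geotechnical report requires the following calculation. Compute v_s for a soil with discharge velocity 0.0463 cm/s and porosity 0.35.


Result: 0.13229 cm/s

Derivation:
Using v_s = v_d / n
v_s = 0.0463 / 0.35
v_s = 0.13229 cm/s


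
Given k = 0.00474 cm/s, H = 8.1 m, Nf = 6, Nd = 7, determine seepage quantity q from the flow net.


Result: 0.0003291 m^3/s per m

Derivation:
Convert k to m/s for unit consistency with H:
k = 0.00474 cm/s = 0.00474 / 100 m/s = 4.74e-05 m/s
Using q = k * H * Nf / Nd
Nf / Nd = 6 / 7 = 0.8571
q = 4.74e-05 * 8.1 * 0.8571
q = 0.0003291 m^3/s per m


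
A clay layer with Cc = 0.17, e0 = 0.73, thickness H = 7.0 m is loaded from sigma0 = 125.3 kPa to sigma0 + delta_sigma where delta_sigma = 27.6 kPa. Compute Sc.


Using Sc = Cc * H / (1 + e0) * log10((sigma0 + delta_sigma) / sigma0)
Stress ratio = (125.3 + 27.6) / 125.3 = 1.22027
log10(1.22027) = 0.0864564
Cc * H / (1 + e0) = 0.17 * 7.0 / (1 + 0.73) = 0.687861
Sc = 0.687861 * 0.0864564
Sc = 0.0595 m


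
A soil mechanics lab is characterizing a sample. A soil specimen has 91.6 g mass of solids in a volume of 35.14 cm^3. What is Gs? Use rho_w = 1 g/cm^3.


Using Gs = m_s / (V_s * rho_w)
Since rho_w = 1 g/cm^3:
Gs = 91.6 / 35.14
Gs = 2.607


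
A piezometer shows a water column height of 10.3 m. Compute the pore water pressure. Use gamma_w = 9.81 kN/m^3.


Using u = gamma_w * h_w
u = 9.81 * 10.3
u = 101.04 kPa


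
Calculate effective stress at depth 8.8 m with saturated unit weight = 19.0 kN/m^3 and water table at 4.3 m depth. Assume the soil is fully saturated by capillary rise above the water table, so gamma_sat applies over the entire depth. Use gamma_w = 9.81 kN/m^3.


Total stress = gamma_sat * depth
sigma = 19.0 * 8.8 = 167.2 kPa
Pore water pressure u = gamma_w * (depth - d_wt)
u = 9.81 * (8.8 - 4.3) = 44.145 kPa
Effective stress = sigma - u
sigma' = 167.2 - 44.145 = 123.06 kPa


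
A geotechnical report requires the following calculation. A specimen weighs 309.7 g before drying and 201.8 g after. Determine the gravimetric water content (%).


Using w = (m_wet - m_dry) / m_dry * 100
m_wet - m_dry = 309.7 - 201.8 = 107.9 g
w = 107.9 / 201.8 * 100
w = 53.47 %


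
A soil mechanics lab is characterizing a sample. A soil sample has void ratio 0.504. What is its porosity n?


Using the relation n = e / (1 + e)
n = 0.504 / (1 + 0.504)
n = 0.504 / 1.504
n = 0.3351


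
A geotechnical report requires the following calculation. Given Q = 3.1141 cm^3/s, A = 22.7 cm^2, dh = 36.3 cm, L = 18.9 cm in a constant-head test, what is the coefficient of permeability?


Result: 0.071427 cm/s

Derivation:
Compute hydraulic gradient:
i = dh / L = 36.3 / 18.9 = 1.92063
Then apply Darcy's law:
k = Q / (A * i)
k = 3.1141 / (22.7 * 1.92063)
k = 3.1141 / 43.5984
k = 0.071427 cm/s


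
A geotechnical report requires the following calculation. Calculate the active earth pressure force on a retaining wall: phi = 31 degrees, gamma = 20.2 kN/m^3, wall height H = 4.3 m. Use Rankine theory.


Compute active earth pressure coefficient:
Ka = tan^2(45 - phi/2) = tan^2(29.5) = 0.320099
Compute active force:
Pa = 0.5 * Ka * gamma * H^2
Pa = 0.5 * 0.320099 * 20.2 * 4.3^2
Pa = 59.78 kN/m


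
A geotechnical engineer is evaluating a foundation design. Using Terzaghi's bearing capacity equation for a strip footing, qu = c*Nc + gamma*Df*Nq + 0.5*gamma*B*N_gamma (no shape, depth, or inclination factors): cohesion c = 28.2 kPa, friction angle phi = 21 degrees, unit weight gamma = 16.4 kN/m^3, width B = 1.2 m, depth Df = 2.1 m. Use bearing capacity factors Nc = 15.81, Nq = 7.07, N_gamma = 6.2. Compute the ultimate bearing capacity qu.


Compute qu = c*Nc + gamma*Df*Nq + 0.5*gamma*B*N_gamma
Term 1: 28.2 * 15.81 = 445.842
Term 2: 16.4 * 2.1 * 7.07 = 243.4908
Term 3: 0.5 * 16.4 * 1.2 * 6.2 = 61.008
qu = 445.842 + 243.4908 + 61.008
qu = 750.34 kPa


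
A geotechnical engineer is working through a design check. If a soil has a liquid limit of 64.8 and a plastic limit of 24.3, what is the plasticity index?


Using PI = LL - PL
PI = 64.8 - 24.3
PI = 40.5


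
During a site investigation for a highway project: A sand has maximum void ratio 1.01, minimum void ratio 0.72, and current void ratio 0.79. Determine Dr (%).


Result: 75.86 %

Derivation:
Using Dr = (e_max - e) / (e_max - e_min) * 100
e_max - e = 1.01 - 0.79 = 0.22
e_max - e_min = 1.01 - 0.72 = 0.29
Dr = 0.22 / 0.29 * 100
Dr = 75.86 %


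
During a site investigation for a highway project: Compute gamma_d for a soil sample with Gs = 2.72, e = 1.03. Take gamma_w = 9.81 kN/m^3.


Using gamma_d = Gs * gamma_w / (1 + e)
gamma_d = 2.72 * 9.81 / (1 + 1.03)
gamma_d = 2.72 * 9.81 / 2.03
gamma_d = 13.144 kN/m^3


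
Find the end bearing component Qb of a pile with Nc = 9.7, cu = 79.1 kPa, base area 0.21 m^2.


Result: 161.13 kN

Derivation:
Using Qb = Nc * cu * Ab
Qb = 9.7 * 79.1 * 0.21
Qb = 161.13 kN


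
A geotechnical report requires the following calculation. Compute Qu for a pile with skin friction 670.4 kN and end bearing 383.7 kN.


Using Qu = Qf + Qb
Qu = 670.4 + 383.7
Qu = 1054.1 kN


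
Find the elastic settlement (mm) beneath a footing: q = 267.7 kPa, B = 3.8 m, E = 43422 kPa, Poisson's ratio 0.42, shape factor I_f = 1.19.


Using Se = q * B * (1 - nu^2) * I_f / E
1 - nu^2 = 1 - 0.42^2 = 0.8236
Se = 267.7 * 3.8 * 0.8236 * 1.19 / 43422
Se = 0.022961 m
Convert to mm: Se = 0.022961 * 1000 = 22.961 mm


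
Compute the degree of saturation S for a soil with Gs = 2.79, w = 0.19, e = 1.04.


Result: 0.5097

Derivation:
Using S = Gs * w / e
S = 2.79 * 0.19 / 1.04
S = 0.5097


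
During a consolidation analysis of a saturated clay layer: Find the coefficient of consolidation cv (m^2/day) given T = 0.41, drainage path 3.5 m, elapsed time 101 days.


Result: 0.04973 m^2/day

Derivation:
Using cv = T * H_dr^2 / t
H_dr^2 = 3.5^2 = 12.25
cv = 0.41 * 12.25 / 101
cv = 0.04973 m^2/day


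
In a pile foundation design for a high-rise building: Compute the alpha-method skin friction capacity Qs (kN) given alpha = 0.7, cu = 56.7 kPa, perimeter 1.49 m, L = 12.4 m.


Using Qs = alpha * cu * perimeter * L
Qs = 0.7 * 56.7 * 1.49 * 12.4
Qs = 733.31 kN


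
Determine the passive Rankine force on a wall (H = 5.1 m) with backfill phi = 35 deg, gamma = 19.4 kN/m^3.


Compute passive earth pressure coefficient:
Kp = tan^2(45 + phi/2) = tan^2(62.5) = 3.690172
Compute passive force:
Pp = 0.5 * Kp * gamma * H^2
Pp = 0.5 * 3.690172 * 19.4 * 5.1^2
Pp = 931.02 kN/m


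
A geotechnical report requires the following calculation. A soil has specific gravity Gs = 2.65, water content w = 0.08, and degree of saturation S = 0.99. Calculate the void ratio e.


Using the relation e = Gs * w / S
e = 2.65 * 0.08 / 0.99
e = 0.2141


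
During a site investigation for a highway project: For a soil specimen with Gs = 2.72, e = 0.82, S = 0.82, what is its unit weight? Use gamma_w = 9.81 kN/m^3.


Using gamma = gamma_w * (Gs + S*e) / (1 + e)
Numerator: Gs + S*e = 2.72 + 0.82*0.82 = 3.3924
Denominator: 1 + e = 1 + 0.82 = 1.82
gamma = 9.81 * 3.3924 / 1.82
gamma = 18.285 kN/m^3


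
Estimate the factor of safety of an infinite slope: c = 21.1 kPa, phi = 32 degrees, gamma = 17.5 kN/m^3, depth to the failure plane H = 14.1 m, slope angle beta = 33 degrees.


Using Fs = c / (gamma*H*sin(beta)*cos(beta)) + tan(phi)/tan(beta)
Cohesion contribution = 21.1 / (17.5*14.1*sin(33)*cos(33))
Cohesion contribution = 0.187208
Friction contribution = tan(32)/tan(33) = 0.962214
Fs = 0.187208 + 0.962214
Fs = 1.149


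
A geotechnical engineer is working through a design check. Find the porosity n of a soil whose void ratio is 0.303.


Result: 0.2325

Derivation:
Using the relation n = e / (1 + e)
n = 0.303 / (1 + 0.303)
n = 0.303 / 1.303
n = 0.2325


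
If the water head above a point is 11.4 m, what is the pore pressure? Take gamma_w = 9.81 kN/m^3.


Result: 111.83 kPa

Derivation:
Using u = gamma_w * h_w
u = 9.81 * 11.4
u = 111.83 kPa


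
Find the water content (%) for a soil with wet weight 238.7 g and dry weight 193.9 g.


Result: 23.1 %

Derivation:
Using w = (m_wet - m_dry) / m_dry * 100
m_wet - m_dry = 238.7 - 193.9 = 44.8 g
w = 44.8 / 193.9 * 100
w = 23.1 %


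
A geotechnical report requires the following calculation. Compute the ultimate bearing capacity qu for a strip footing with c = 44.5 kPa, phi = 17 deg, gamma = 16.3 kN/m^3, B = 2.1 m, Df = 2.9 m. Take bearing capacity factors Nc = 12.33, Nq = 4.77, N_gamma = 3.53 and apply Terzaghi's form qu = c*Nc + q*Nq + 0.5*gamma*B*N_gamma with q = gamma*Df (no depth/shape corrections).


Compute qu = c*Nc + gamma*Df*Nq + 0.5*gamma*B*N_gamma
Term 1: 44.5 * 12.33 = 548.685
Term 2: 16.3 * 2.9 * 4.77 = 225.4779
Term 3: 0.5 * 16.3 * 2.1 * 3.53 = 60.41595
qu = 548.685 + 225.4779 + 60.41595
qu = 834.58 kPa


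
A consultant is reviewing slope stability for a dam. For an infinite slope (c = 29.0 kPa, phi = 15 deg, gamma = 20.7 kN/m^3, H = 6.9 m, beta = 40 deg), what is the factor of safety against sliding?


Result: 0.732

Derivation:
Using Fs = c / (gamma*H*sin(beta)*cos(beta)) + tan(phi)/tan(beta)
Cohesion contribution = 29.0 / (20.7*6.9*sin(40)*cos(40))
Cohesion contribution = 0.412342
Friction contribution = tan(15)/tan(40) = 0.319329
Fs = 0.412342 + 0.319329
Fs = 0.732


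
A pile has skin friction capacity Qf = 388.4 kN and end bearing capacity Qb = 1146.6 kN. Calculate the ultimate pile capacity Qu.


Result: 1535.0 kN

Derivation:
Using Qu = Qf + Qb
Qu = 388.4 + 1146.6
Qu = 1535.0 kN


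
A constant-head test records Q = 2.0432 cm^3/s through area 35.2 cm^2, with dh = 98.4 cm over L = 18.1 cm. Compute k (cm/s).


Result: 0.010677 cm/s

Derivation:
Compute hydraulic gradient:
i = dh / L = 98.4 / 18.1 = 5.43646
Then apply Darcy's law:
k = Q / (A * i)
k = 2.0432 / (35.2 * 5.43646)
k = 2.0432 / 191.364
k = 0.010677 cm/s


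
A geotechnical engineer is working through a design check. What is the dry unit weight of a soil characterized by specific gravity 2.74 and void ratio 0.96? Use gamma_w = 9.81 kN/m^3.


Using gamma_d = Gs * gamma_w / (1 + e)
gamma_d = 2.74 * 9.81 / (1 + 0.96)
gamma_d = 2.74 * 9.81 / 1.96
gamma_d = 13.714 kN/m^3


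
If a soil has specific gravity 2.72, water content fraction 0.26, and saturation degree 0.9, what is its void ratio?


Using the relation e = Gs * w / S
e = 2.72 * 0.26 / 0.9
e = 0.7858


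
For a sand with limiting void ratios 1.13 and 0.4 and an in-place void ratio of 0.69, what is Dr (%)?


Using Dr = (e_max - e) / (e_max - e_min) * 100
e_max - e = 1.13 - 0.69 = 0.44
e_max - e_min = 1.13 - 0.4 = 0.73
Dr = 0.44 / 0.73 * 100
Dr = 60.27 %


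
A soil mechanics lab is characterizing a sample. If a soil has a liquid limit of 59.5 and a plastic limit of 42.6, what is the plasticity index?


Result: 16.9

Derivation:
Using PI = LL - PL
PI = 59.5 - 42.6
PI = 16.9


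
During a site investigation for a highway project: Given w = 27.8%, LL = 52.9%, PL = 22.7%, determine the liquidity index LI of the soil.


Result: 0.169

Derivation:
First compute the plasticity index:
PI = LL - PL = 52.9 - 22.7 = 30.2
Then compute the liquidity index:
LI = (w - PL) / PI
LI = (27.8 - 22.7) / 30.2
LI = 0.169


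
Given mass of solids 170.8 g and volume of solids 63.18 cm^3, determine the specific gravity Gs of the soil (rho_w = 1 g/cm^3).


Result: 2.703

Derivation:
Using Gs = m_s / (V_s * rho_w)
Since rho_w = 1 g/cm^3:
Gs = 170.8 / 63.18
Gs = 2.703


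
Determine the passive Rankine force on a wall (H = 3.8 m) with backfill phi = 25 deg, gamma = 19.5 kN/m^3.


Compute passive earth pressure coefficient:
Kp = tan^2(45 + phi/2) = tan^2(57.5) = 2.463913
Compute passive force:
Pp = 0.5 * Kp * gamma * H^2
Pp = 0.5 * 2.463913 * 19.5 * 3.8^2
Pp = 346.89 kN/m


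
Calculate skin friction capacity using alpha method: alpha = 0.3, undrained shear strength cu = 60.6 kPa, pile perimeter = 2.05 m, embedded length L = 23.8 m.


Using Qs = alpha * cu * perimeter * L
Qs = 0.3 * 60.6 * 2.05 * 23.8
Qs = 887.0 kN


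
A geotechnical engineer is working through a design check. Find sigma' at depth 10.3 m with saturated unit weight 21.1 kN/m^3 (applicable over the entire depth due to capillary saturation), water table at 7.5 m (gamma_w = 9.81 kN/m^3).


Total stress = gamma_sat * depth
sigma = 21.1 * 10.3 = 217.33 kPa
Pore water pressure u = gamma_w * (depth - d_wt)
u = 9.81 * (10.3 - 7.5) = 27.468 kPa
Effective stress = sigma - u
sigma' = 217.33 - 27.468 = 189.86 kPa


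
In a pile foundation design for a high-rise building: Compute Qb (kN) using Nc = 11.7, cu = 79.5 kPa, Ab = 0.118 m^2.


Using Qb = Nc * cu * Ab
Qb = 11.7 * 79.5 * 0.118
Qb = 109.76 kN


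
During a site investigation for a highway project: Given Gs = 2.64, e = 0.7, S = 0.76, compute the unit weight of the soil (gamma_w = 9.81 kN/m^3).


Result: 18.304 kN/m^3

Derivation:
Using gamma = gamma_w * (Gs + S*e) / (1 + e)
Numerator: Gs + S*e = 2.64 + 0.76*0.7 = 3.172
Denominator: 1 + e = 1 + 0.7 = 1.7
gamma = 9.81 * 3.172 / 1.7
gamma = 18.304 kN/m^3


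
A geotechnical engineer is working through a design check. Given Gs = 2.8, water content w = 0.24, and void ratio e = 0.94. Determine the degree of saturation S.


Using S = Gs * w / e
S = 2.8 * 0.24 / 0.94
S = 0.7149


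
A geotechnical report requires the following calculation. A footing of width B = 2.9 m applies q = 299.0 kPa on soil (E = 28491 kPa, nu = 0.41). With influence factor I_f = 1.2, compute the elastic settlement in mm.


Result: 30.382 mm

Derivation:
Using Se = q * B * (1 - nu^2) * I_f / E
1 - nu^2 = 1 - 0.41^2 = 0.8319
Se = 299.0 * 2.9 * 0.8319 * 1.2 / 28491
Se = 0.030382 m
Convert to mm: Se = 0.030382 * 1000 = 30.382 mm


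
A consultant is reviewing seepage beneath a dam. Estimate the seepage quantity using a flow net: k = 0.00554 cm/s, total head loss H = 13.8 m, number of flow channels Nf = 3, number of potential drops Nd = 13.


Convert k to m/s for unit consistency with H:
k = 0.00554 cm/s = 0.00554 / 100 m/s = 5.54e-05 m/s
Using q = k * H * Nf / Nd
Nf / Nd = 3 / 13 = 0.2308
q = 5.54e-05 * 13.8 * 0.2308
q = 0.0001764 m^3/s per m


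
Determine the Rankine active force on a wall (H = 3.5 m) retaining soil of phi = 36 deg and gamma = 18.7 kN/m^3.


Result: 29.74 kN/m

Derivation:
Compute active earth pressure coefficient:
Ka = tan^2(45 - phi/2) = tan^2(27.0) = 0.259616
Compute active force:
Pa = 0.5 * Ka * gamma * H^2
Pa = 0.5 * 0.259616 * 18.7 * 3.5^2
Pa = 29.74 kN/m


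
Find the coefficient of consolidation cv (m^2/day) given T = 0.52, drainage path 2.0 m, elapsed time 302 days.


Using cv = T * H_dr^2 / t
H_dr^2 = 2.0^2 = 4.0
cv = 0.52 * 4.0 / 302
cv = 0.00689 m^2/day


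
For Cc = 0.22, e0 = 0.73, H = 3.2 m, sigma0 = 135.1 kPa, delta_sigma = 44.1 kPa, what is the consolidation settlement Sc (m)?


Using Sc = Cc * H / (1 + e0) * log10((sigma0 + delta_sigma) / sigma0)
Stress ratio = (135.1 + 44.1) / 135.1 = 1.32642
log10(1.32642) = 0.122683
Cc * H / (1 + e0) = 0.22 * 3.2 / (1 + 0.73) = 0.406936
Sc = 0.406936 * 0.122683
Sc = 0.0499 m


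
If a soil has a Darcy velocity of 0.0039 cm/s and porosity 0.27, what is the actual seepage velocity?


Using v_s = v_d / n
v_s = 0.0039 / 0.27
v_s = 0.01444 cm/s


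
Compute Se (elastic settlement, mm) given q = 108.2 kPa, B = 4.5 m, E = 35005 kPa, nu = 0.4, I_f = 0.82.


Using Se = q * B * (1 - nu^2) * I_f / E
1 - nu^2 = 1 - 0.4^2 = 0.84
Se = 108.2 * 4.5 * 0.84 * 0.82 / 35005
Se = 0.009581 m
Convert to mm: Se = 0.009581 * 1000 = 9.581 mm


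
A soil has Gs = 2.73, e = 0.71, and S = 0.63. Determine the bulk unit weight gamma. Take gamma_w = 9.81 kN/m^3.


Using gamma = gamma_w * (Gs + S*e) / (1 + e)
Numerator: Gs + S*e = 2.73 + 0.63*0.71 = 3.1773
Denominator: 1 + e = 1 + 0.71 = 1.71
gamma = 9.81 * 3.1773 / 1.71
gamma = 18.228 kN/m^3


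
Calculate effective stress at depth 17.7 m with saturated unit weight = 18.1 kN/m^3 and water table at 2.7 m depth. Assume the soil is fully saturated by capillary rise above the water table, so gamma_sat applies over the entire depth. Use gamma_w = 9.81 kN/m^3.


Result: 173.22 kPa

Derivation:
Total stress = gamma_sat * depth
sigma = 18.1 * 17.7 = 320.37 kPa
Pore water pressure u = gamma_w * (depth - d_wt)
u = 9.81 * (17.7 - 2.7) = 147.15 kPa
Effective stress = sigma - u
sigma' = 320.37 - 147.15 = 173.22 kPa


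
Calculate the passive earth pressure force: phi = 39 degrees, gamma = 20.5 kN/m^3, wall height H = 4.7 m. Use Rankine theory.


Result: 995.24 kN/m

Derivation:
Compute passive earth pressure coefficient:
Kp = tan^2(45 + phi/2) = tan^2(64.5) = 4.395495
Compute passive force:
Pp = 0.5 * Kp * gamma * H^2
Pp = 0.5 * 4.395495 * 20.5 * 4.7^2
Pp = 995.24 kN/m


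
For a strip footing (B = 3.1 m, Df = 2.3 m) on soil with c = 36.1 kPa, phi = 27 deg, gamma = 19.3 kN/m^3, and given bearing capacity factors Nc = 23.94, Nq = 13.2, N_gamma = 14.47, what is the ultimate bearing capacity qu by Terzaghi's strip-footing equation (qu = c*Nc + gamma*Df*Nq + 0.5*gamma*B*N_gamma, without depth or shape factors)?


Compute qu = c*Nc + gamma*Df*Nq + 0.5*gamma*B*N_gamma
Term 1: 36.1 * 23.94 = 864.234
Term 2: 19.3 * 2.3 * 13.2 = 585.948
Term 3: 0.5 * 19.3 * 3.1 * 14.47 = 432.87005
qu = 864.234 + 585.948 + 432.87005
qu = 1883.05 kPa


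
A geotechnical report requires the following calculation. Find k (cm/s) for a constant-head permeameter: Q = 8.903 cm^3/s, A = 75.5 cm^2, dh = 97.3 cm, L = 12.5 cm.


Compute hydraulic gradient:
i = dh / L = 97.3 / 12.5 = 7.784
Then apply Darcy's law:
k = Q / (A * i)
k = 8.903 / (75.5 * 7.784)
k = 8.903 / 587.692
k = 0.015149 cm/s


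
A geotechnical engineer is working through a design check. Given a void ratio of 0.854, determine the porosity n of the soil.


Using the relation n = e / (1 + e)
n = 0.854 / (1 + 0.854)
n = 0.854 / 1.854
n = 0.4606


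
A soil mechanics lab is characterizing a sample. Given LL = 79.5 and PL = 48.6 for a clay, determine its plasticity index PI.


Using PI = LL - PL
PI = 79.5 - 48.6
PI = 30.9


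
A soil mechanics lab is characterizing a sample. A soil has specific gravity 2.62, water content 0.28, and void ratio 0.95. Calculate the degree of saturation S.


Result: 0.7722

Derivation:
Using S = Gs * w / e
S = 2.62 * 0.28 / 0.95
S = 0.7722


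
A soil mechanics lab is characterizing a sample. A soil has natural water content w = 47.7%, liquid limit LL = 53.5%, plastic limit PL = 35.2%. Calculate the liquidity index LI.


Result: 0.683

Derivation:
First compute the plasticity index:
PI = LL - PL = 53.5 - 35.2 = 18.3
Then compute the liquidity index:
LI = (w - PL) / PI
LI = (47.7 - 35.2) / 18.3
LI = 0.683


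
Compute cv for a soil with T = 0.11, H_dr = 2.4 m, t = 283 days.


Result: 0.00224 m^2/day

Derivation:
Using cv = T * H_dr^2 / t
H_dr^2 = 2.4^2 = 5.76
cv = 0.11 * 5.76 / 283
cv = 0.00224 m^2/day


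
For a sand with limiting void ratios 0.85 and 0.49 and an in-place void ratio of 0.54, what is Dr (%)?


Using Dr = (e_max - e) / (e_max - e_min) * 100
e_max - e = 0.85 - 0.54 = 0.31
e_max - e_min = 0.85 - 0.49 = 0.36
Dr = 0.31 / 0.36 * 100
Dr = 86.11 %


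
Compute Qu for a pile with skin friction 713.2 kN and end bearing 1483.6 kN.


Result: 2196.8 kN

Derivation:
Using Qu = Qf + Qb
Qu = 713.2 + 1483.6
Qu = 2196.8 kN


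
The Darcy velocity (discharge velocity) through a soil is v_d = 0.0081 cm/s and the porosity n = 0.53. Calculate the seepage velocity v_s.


Using v_s = v_d / n
v_s = 0.0081 / 0.53
v_s = 0.01528 cm/s


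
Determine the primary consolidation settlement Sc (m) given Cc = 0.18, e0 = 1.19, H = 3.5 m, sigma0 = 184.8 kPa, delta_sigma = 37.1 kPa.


Using Sc = Cc * H / (1 + e0) * log10((sigma0 + delta_sigma) / sigma0)
Stress ratio = (184.8 + 37.1) / 184.8 = 1.20076
log10(1.20076) = 0.0794553
Cc * H / (1 + e0) = 0.18 * 3.5 / (1 + 1.19) = 0.287671
Sc = 0.287671 * 0.0794553
Sc = 0.0229 m


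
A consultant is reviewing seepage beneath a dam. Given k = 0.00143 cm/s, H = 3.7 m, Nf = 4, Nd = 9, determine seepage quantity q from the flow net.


Convert k to m/s for unit consistency with H:
k = 0.00143 cm/s = 0.00143 / 100 m/s = 1.43e-05 m/s
Using q = k * H * Nf / Nd
Nf / Nd = 4 / 9 = 0.4444
q = 1.43e-05 * 3.7 * 0.4444
q = 2.352e-05 m^3/s per m


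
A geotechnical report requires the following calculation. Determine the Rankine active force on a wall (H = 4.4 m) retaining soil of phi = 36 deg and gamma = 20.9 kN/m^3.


Result: 52.52 kN/m

Derivation:
Compute active earth pressure coefficient:
Ka = tan^2(45 - phi/2) = tan^2(27.0) = 0.259616
Compute active force:
Pa = 0.5 * Ka * gamma * H^2
Pa = 0.5 * 0.259616 * 20.9 * 4.4^2
Pa = 52.52 kN/m


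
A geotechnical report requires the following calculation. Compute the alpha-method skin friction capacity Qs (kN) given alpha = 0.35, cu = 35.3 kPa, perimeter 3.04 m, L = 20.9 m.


Using Qs = alpha * cu * perimeter * L
Qs = 0.35 * 35.3 * 3.04 * 20.9
Qs = 784.99 kN


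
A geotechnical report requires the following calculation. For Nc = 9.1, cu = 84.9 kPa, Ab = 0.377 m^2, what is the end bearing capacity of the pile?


Using Qb = Nc * cu * Ab
Qb = 9.1 * 84.9 * 0.377
Qb = 291.27 kN


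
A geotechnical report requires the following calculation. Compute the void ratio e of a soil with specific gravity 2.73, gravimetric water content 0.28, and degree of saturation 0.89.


Using the relation e = Gs * w / S
e = 2.73 * 0.28 / 0.89
e = 0.8589


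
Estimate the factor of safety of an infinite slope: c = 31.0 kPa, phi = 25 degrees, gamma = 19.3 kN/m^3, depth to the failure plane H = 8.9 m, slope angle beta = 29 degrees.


Result: 1.267

Derivation:
Using Fs = c / (gamma*H*sin(beta)*cos(beta)) + tan(phi)/tan(beta)
Cohesion contribution = 31.0 / (19.3*8.9*sin(29)*cos(29))
Cohesion contribution = 0.425622
Friction contribution = tan(25)/tan(29) = 0.841241
Fs = 0.425622 + 0.841241
Fs = 1.267


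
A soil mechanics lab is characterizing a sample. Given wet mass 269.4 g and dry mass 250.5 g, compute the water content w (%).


Using w = (m_wet - m_dry) / m_dry * 100
m_wet - m_dry = 269.4 - 250.5 = 18.9 g
w = 18.9 / 250.5 * 100
w = 7.54 %


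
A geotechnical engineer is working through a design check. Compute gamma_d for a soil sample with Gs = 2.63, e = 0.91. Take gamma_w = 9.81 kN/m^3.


Result: 13.508 kN/m^3

Derivation:
Using gamma_d = Gs * gamma_w / (1 + e)
gamma_d = 2.63 * 9.81 / (1 + 0.91)
gamma_d = 2.63 * 9.81 / 1.91
gamma_d = 13.508 kN/m^3


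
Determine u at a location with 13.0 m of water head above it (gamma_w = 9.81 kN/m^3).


Result: 127.53 kPa

Derivation:
Using u = gamma_w * h_w
u = 9.81 * 13.0
u = 127.53 kPa


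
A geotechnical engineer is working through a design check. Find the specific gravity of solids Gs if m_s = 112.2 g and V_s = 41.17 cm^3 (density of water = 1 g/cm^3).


Using Gs = m_s / (V_s * rho_w)
Since rho_w = 1 g/cm^3:
Gs = 112.2 / 41.17
Gs = 2.725


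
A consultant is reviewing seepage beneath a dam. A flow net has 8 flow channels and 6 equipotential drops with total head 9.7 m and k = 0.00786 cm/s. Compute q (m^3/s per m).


Result: 0.001017 m^3/s per m

Derivation:
Convert k to m/s for unit consistency with H:
k = 0.00786 cm/s = 0.00786 / 100 m/s = 7.86e-05 m/s
Using q = k * H * Nf / Nd
Nf / Nd = 8 / 6 = 1.3333
q = 7.86e-05 * 9.7 * 1.3333
q = 0.001017 m^3/s per m


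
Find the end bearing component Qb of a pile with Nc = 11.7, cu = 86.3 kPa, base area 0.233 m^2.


Using Qb = Nc * cu * Ab
Qb = 11.7 * 86.3 * 0.233
Qb = 235.26 kN


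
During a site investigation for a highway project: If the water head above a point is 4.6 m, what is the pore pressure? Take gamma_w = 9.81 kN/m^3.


Result: 45.13 kPa

Derivation:
Using u = gamma_w * h_w
u = 9.81 * 4.6
u = 45.13 kPa


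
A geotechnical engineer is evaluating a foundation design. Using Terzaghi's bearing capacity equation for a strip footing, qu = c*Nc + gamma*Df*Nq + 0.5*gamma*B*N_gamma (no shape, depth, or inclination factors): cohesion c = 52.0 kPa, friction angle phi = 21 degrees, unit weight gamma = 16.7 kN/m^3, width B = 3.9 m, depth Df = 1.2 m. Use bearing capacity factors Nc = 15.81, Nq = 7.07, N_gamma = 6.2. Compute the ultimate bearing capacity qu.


Result: 1165.71 kPa

Derivation:
Compute qu = c*Nc + gamma*Df*Nq + 0.5*gamma*B*N_gamma
Term 1: 52.0 * 15.81 = 822.12
Term 2: 16.7 * 1.2 * 7.07 = 141.6828
Term 3: 0.5 * 16.7 * 3.9 * 6.2 = 201.903
qu = 822.12 + 141.6828 + 201.903
qu = 1165.71 kPa


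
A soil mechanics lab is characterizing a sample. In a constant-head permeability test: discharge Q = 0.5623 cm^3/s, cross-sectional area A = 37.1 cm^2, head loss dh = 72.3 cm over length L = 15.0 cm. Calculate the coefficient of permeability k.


Result: 0.003144 cm/s

Derivation:
Compute hydraulic gradient:
i = dh / L = 72.3 / 15.0 = 4.82
Then apply Darcy's law:
k = Q / (A * i)
k = 0.5623 / (37.1 * 4.82)
k = 0.5623 / 178.822
k = 0.003144 cm/s


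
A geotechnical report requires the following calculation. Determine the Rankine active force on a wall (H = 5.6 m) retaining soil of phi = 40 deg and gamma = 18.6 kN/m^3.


Result: 63.42 kN/m

Derivation:
Compute active earth pressure coefficient:
Ka = tan^2(45 - phi/2) = tan^2(25.0) = 0.217443
Compute active force:
Pa = 0.5 * Ka * gamma * H^2
Pa = 0.5 * 0.217443 * 18.6 * 5.6^2
Pa = 63.42 kN/m


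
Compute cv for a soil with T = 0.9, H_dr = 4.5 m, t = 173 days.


Result: 0.10535 m^2/day

Derivation:
Using cv = T * H_dr^2 / t
H_dr^2 = 4.5^2 = 20.25
cv = 0.9 * 20.25 / 173
cv = 0.10535 m^2/day


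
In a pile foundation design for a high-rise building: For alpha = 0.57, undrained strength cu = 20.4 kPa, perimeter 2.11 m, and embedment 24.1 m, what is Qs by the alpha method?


Using Qs = alpha * cu * perimeter * L
Qs = 0.57 * 20.4 * 2.11 * 24.1
Qs = 591.3 kN


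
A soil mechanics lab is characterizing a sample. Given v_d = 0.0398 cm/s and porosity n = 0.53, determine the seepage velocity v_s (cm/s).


Result: 0.07509 cm/s

Derivation:
Using v_s = v_d / n
v_s = 0.0398 / 0.53
v_s = 0.07509 cm/s
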